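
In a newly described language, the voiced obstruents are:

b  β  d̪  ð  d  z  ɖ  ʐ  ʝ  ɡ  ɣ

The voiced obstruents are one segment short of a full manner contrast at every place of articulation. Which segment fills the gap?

place of articulation  stop      fricative
bilabial          b         β       
dental            d̪        ð       
alveolar          d         z       
retroflex         ɖ         ʐ       
palatal           —         ʝ       
velar             ɡ         ɣ       
The palatal row has no stop member, so the gap is the palatal stop /ɟ/.

/ɟ/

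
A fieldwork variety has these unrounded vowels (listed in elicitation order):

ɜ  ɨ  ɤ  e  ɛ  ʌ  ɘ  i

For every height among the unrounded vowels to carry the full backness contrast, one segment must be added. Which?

Front: /i/ (high), /e/ (high-mid), /ɛ/ (low-mid).
Central: /ɨ/ (high), /ɘ/ (high-mid), /ɜ/ (low-mid).
Back: /ɤ/ (high-mid), /ʌ/ (low-mid).
The high row has no back member, so the gap is the high back unrounded vowel /ɯ/.

/ɯ/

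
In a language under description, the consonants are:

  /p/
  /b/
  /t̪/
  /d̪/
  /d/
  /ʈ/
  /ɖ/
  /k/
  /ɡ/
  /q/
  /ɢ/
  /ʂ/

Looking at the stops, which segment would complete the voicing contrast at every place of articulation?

bilabial: voiceless /p/, voiced /b/.
dental: voiceless /t̪/, voiced /d̪/.
alveolar: voiceless —, voiced /d/.
retroflex: voiceless /ʈ/, voiced /ɖ/.
velar: voiceless /k/, voiced /ɡ/.
uvular: voiceless /q/, voiced /ɢ/.
The alveolar row has no voiceless member, so the gap is the voiceless alveolar stop /t/.

/t/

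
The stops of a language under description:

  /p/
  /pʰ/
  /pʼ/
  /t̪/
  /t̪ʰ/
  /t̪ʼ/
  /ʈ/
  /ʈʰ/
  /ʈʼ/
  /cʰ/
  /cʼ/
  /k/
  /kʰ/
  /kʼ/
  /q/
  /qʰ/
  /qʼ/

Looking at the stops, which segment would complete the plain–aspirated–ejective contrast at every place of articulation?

/c/

Plain: /p/ (bilabial), /t̪/ (dental), /ʈ/ (retroflex), /k/ (velar), /q/ (uvular).
Aspirated: /pʰ/ (bilabial), /t̪ʰ/ (dental), /ʈʰ/ (retroflex), /cʰ/ (palatal), /kʰ/ (velar), /qʰ/ (uvular).
Ejective: /pʼ/ (bilabial), /t̪ʼ/ (dental), /ʈʼ/ (retroflex), /cʼ/ (palatal), /kʼ/ (velar), /qʼ/ (uvular).
The palatal row has no plain member, so the gap is the plain palatal stop /c/.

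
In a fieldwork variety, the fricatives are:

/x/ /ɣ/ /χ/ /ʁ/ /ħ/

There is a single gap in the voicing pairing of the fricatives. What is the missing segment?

/ʕ/

velar: voiceless /x/, voiced /ɣ/.
uvular: voiceless /χ/, voiced /ʁ/.
pharyngeal: voiceless /ħ/, voiced —.
The pharyngeal row has no voiced member, so the gap is the voiced pharyngeal fricative /ʕ/.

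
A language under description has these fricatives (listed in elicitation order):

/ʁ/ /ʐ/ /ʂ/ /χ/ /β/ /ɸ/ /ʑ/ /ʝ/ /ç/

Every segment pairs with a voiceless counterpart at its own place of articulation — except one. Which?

Bilabial: /ɸ/ ~ /β/
Retroflex: /ʂ/ ~ /ʐ/
Palatal: /ç/ ~ /ʝ/
Uvular: /χ/ ~ /ʁ/
Alveolo-palatal: only /ʑ/ (voiced); no voiceless partner.
So /ʑ/ is the unpaired segment.

/ʑ/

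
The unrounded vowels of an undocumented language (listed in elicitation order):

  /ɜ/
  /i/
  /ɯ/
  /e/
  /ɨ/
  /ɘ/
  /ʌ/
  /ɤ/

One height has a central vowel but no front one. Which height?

low-mid

height            front     central   back    
high              i         ɨ         ɯ       
high-mid          e         ɘ         ɤ       
low-mid           —         ɜ         ʌ       
Every height has a front member except low-mid, where /ɛ/ would be expected.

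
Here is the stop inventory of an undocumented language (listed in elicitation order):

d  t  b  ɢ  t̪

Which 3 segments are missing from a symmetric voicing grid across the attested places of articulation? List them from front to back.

place of articulation  voiceless  voiced  
bilabial          —         b       
dental            t̪        —       
alveolar          t         d       
uvular            —         ɢ       
Gaps, from front to back: bilabial lacks voiceless (/p/); dental lacks voiced (/d̪/); uvular lacks voiceless (/q/).

/p/, /d̪/, /q/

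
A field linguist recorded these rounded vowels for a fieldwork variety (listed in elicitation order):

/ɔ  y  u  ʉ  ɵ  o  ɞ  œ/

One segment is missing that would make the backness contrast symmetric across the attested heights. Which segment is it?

/ø/

height            front     central   back    
high              y         ʉ         u       
high-mid          —         ɵ         o       
low-mid           œ         ɞ         ɔ       
The high-mid row has no front member, so the gap is the high-mid front rounded vowel /ø/.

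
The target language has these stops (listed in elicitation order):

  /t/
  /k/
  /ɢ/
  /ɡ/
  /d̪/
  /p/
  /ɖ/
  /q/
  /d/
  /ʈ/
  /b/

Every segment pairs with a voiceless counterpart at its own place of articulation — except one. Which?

Bilabial: /p/ ~ /b/
Alveolar: /t/ ~ /d/
Retroflex: /ʈ/ ~ /ɖ/
Velar: /k/ ~ /ɡ/
Uvular: /q/ ~ /ɢ/
Dental: only /d̪/ (voiced); no voiceless partner.
So /d̪/ is the unpaired segment.

/d̪/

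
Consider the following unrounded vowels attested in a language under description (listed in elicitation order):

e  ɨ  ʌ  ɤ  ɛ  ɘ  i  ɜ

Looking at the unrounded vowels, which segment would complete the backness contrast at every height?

/ɯ/

Front: /i/ (high), /e/ (high-mid), /ɛ/ (low-mid).
Central: /ɨ/ (high), /ɘ/ (high-mid), /ɜ/ (low-mid).
Back: /ɤ/ (high-mid), /ʌ/ (low-mid).
The high row has no back member, so the gap is the high back unrounded vowel /ɯ/.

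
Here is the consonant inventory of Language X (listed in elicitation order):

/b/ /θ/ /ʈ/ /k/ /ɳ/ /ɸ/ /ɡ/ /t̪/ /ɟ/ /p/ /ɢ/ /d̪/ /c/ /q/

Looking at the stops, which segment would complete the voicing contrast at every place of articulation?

bilabial: voiceless /p/, voiced /b/.
dental: voiceless /t̪/, voiced /d̪/.
retroflex: voiceless /ʈ/, voiced —.
palatal: voiceless /c/, voiced /ɟ/.
velar: voiceless /k/, voiced /ɡ/.
uvular: voiceless /q/, voiced /ɢ/.
The retroflex row has no voiced member, so the gap is the voiced retroflex stop /ɖ/.

/ɖ/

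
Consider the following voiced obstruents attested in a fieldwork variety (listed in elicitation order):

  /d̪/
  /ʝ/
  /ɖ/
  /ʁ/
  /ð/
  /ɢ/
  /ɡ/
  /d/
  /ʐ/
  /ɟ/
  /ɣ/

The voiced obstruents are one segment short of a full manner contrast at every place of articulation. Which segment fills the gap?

/z/

dental: stop /d̪/, fricative /ð/.
alveolar: stop /d/, fricative —.
retroflex: stop /ɖ/, fricative /ʐ/.
palatal: stop /ɟ/, fricative /ʝ/.
velar: stop /ɡ/, fricative /ɣ/.
uvular: stop /ɢ/, fricative /ʁ/.
The alveolar row has no fricative member, so the gap is the alveolar fricative /z/.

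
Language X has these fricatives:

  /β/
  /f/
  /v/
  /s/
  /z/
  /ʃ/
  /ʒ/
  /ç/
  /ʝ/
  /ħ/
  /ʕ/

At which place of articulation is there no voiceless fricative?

bilabial

bilabial: voiceless —, voiced /β/.
labiodental: voiceless /f/, voiced /v/.
alveolar: voiceless /s/, voiced /z/.
postalveolar: voiceless /ʃ/, voiced /ʒ/.
palatal: voiceless /ç/, voiced /ʝ/.
pharyngeal: voiceless /ħ/, voiced /ʕ/.
Every place of articulation has a voiceless member except bilabial, where /ɸ/ would be expected.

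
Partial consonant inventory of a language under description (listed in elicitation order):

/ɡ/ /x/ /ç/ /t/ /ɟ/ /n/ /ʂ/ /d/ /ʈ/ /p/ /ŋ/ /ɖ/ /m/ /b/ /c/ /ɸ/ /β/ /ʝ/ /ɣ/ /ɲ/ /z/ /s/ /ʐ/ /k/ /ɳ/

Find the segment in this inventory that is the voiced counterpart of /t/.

/d/

/t/ is a voiceless alveolar stop.
The voiced counterpart is a voiced alveolar stop — in this inventory, /d/.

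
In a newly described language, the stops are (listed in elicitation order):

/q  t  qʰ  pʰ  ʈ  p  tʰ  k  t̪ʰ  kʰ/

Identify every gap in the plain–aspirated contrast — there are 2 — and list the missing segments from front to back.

bilabial: plain /p/, aspirated /pʰ/.
dental: plain —, aspirated /t̪ʰ/.
alveolar: plain /t/, aspirated /tʰ/.
retroflex: plain /ʈ/, aspirated —.
velar: plain /k/, aspirated /kʰ/.
uvular: plain /q/, aspirated /qʰ/.
Gaps, from front to back: dental lacks plain (/t̪/); retroflex lacks aspirated (/ʈʰ/).

/t̪/, /ʈʰ/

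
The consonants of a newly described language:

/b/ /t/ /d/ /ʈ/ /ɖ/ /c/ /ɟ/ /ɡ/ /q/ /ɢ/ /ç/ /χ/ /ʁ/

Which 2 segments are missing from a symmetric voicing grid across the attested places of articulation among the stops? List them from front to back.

bilabial: voiceless —, voiced /b/.
alveolar: voiceless /t/, voiced /d/.
retroflex: voiceless /ʈ/, voiced /ɖ/.
palatal: voiceless /c/, voiced /ɟ/.
velar: voiceless —, voiced /ɡ/.
uvular: voiceless /q/, voiced /ɢ/.
Gaps, from front to back: bilabial lacks voiceless (/p/); velar lacks voiceless (/k/).

/p/, /k/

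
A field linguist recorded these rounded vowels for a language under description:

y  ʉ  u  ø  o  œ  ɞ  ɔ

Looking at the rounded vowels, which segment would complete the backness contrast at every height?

/ɵ/

height            front     central   back    
high              y         ʉ         u       
high-mid          ø         —         o       
low-mid           œ         ɞ         ɔ       
The high-mid row has no central member, so the gap is the high-mid central rounded vowel /ɵ/.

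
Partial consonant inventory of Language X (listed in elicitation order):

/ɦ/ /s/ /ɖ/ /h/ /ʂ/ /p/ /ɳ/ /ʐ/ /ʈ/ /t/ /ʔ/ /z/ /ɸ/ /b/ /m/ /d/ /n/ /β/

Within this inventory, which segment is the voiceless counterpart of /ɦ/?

/h/

/ɦ/ is a voiced glottal fricative.
The voiceless counterpart is a voiceless glottal fricative — in this inventory, /h/.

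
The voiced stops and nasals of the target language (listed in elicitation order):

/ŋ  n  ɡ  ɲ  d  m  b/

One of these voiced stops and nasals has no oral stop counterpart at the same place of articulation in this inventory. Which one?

/ɲ/

Bilabial: /b/ ~ /m/
Alveolar: /d/ ~ /n/
Velar: /ɡ/ ~ /ŋ/
Palatal: only /ɲ/ (nasal); no oral stop partner.
So /ɲ/ is the unpaired segment.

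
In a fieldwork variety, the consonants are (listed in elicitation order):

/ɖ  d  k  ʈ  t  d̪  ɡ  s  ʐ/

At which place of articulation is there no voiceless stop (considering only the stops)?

Voiceless: /t/ (alveolar), /ʈ/ (retroflex), /k/ (velar).
Voiced: /d̪/ (dental), /d/ (alveolar), /ɖ/ (retroflex), /ɡ/ (velar).
Every place of articulation has a voiceless member except dental, where /t̪/ would be expected.

dental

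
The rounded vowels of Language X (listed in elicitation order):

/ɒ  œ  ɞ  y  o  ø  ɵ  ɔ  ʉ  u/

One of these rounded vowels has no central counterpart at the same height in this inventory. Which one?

/ɒ/

High: /y/ ~ /ʉ/ ~ /u/
High-mid: /ø/ ~ /ɵ/ ~ /o/
Low-mid: /œ/ ~ /ɞ/ ~ /ɔ/
Low: only /ɒ/ (back); no central partner.
So /ɒ/ is the unpaired segment.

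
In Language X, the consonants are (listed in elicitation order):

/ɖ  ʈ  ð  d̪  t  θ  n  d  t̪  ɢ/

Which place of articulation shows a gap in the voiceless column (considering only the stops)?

Voiceless: /t̪/ (dental), /t/ (alveolar), /ʈ/ (retroflex).
Voiced: /d̪/ (dental), /d/ (alveolar), /ɖ/ (retroflex), /ɢ/ (uvular).
Every place of articulation has a voiceless member except uvular, where /q/ would be expected.

uvular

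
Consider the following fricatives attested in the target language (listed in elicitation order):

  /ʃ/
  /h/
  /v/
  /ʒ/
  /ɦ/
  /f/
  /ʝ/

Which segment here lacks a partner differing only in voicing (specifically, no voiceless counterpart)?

/ʝ/

Labiodental: /f/ ~ /v/
Postalveolar: /ʃ/ ~ /ʒ/
Glottal: /h/ ~ /ɦ/
Palatal: only /ʝ/ (voiced); no voiceless partner.
So /ʝ/ is the unpaired segment.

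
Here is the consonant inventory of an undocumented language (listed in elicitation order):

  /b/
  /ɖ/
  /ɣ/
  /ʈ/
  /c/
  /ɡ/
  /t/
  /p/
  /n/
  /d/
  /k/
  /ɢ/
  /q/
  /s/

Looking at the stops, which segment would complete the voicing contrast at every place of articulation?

place of articulation  voiceless  voiced  
bilabial          p         b       
alveolar          t         d       
retroflex         ʈ         ɖ       
palatal           c         —       
velar             k         ɡ       
uvular            q         ɢ       
The palatal row has no voiced member, so the gap is the voiced palatal stop /ɟ/.

/ɟ/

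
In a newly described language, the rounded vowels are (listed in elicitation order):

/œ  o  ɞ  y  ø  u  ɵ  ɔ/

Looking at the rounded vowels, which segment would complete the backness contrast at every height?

/ʉ/

Front: /y/ (high), /ø/ (high-mid), /œ/ (low-mid).
Central: /ɵ/ (high-mid), /ɞ/ (low-mid).
Back: /u/ (high), /o/ (high-mid), /ɔ/ (low-mid).
The high row has no central member, so the gap is the high central rounded vowel /ʉ/.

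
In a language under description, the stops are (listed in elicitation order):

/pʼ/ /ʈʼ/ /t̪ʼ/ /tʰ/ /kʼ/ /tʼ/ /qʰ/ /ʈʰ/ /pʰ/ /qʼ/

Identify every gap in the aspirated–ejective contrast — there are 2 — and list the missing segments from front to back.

/t̪ʰ/, /kʰ/

place of articulation  aspirated  ejective
bilabial          pʰ        pʼ      
dental            —         t̪ʼ     
alveolar          tʰ        tʼ      
retroflex         ʈʰ        ʈʼ      
velar             —         kʼ      
uvular            qʰ        qʼ      
Gaps, from front to back: dental lacks aspirated (/t̪ʰ/); velar lacks aspirated (/kʰ/).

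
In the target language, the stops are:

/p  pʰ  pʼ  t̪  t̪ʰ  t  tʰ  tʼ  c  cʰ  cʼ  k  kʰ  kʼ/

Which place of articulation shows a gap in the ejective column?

bilabial: plain /p/, aspirated /pʰ/, ejective /pʼ/.
dental: plain /t̪/, aspirated /t̪ʰ/, ejective —.
alveolar: plain /t/, aspirated /tʰ/, ejective /tʼ/.
palatal: plain /c/, aspirated /cʰ/, ejective /cʼ/.
velar: plain /k/, aspirated /kʰ/, ejective /kʼ/.
Every place of articulation has an ejective member except dental, where /t̪ʼ/ would be expected.

dental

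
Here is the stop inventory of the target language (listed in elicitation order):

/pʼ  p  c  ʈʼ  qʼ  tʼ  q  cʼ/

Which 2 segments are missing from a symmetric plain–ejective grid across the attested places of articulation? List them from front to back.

Plain: /p/ (bilabial), /c/ (palatal), /q/ (uvular).
Ejective: /pʼ/ (bilabial), /tʼ/ (alveolar), /ʈʼ/ (retroflex), /cʼ/ (palatal), /qʼ/ (uvular).
Gaps, from front to back: alveolar lacks plain (/t/); retroflex lacks plain (/ʈ/).

/t/, /ʈ/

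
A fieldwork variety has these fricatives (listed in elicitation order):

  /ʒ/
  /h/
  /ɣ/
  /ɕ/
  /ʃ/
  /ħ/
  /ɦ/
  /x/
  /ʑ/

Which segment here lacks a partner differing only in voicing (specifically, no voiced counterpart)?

Postalveolar: /ʃ/ ~ /ʒ/
Alveolo-palatal: /ɕ/ ~ /ʑ/
Velar: /x/ ~ /ɣ/
Glottal: /h/ ~ /ɦ/
Pharyngeal: only /ħ/ (voiceless); no voiced partner.
So /ħ/ is the unpaired segment.

/ħ/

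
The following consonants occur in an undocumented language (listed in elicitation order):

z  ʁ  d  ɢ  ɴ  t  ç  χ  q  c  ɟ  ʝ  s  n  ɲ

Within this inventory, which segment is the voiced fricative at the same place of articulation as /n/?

/z/

/n/ is an alveolar nasal.
The voiced fricative at the same place is a voiced alveolar fricative — in this inventory, /z/.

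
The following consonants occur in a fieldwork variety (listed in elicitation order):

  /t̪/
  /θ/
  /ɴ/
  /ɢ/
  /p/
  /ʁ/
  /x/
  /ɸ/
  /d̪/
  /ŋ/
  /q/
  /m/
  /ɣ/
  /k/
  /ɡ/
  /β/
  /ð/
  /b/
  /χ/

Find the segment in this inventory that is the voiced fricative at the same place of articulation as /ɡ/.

/ɣ/

/ɡ/ is a voiced velar stop.
The voiced fricative at the same place is a voiced velar fricative — in this inventory, /ɣ/.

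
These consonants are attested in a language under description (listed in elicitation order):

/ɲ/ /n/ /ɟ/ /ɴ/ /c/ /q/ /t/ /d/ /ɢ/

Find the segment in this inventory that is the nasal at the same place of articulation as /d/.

/n/

/d/ is a voiced alveolar stop.
The nasal at the same place is an alveolar nasal — in this inventory, /n/.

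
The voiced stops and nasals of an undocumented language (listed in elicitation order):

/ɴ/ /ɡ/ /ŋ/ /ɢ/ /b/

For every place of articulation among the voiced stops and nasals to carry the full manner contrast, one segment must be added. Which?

/m/

place of articulation  oral stop  nasal   
bilabial          b         —       
velar             ɡ         ŋ       
uvular            ɢ         ɴ       
The bilabial row has no nasal member, so the gap is the bilabial nasal /m/.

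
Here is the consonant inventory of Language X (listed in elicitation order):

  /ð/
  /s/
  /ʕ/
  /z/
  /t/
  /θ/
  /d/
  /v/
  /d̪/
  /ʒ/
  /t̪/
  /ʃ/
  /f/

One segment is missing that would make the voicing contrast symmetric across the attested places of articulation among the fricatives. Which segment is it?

/ħ/

Voiceless: /f/ (labiodental), /θ/ (dental), /s/ (alveolar), /ʃ/ (postalveolar).
Voiced: /v/ (labiodental), /ð/ (dental), /z/ (alveolar), /ʒ/ (postalveolar), /ʕ/ (pharyngeal).
The pharyngeal row has no voiceless member, so the gap is the voiceless pharyngeal fricative /ħ/.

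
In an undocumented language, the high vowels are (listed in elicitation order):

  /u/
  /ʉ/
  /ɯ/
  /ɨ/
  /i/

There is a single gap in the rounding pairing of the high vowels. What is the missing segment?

/y/

Unrounded: /i/ (front), /ɨ/ (central), /ɯ/ (back).
Rounded: /ʉ/ (central), /u/ (back).
The front row has no rounded member, so the gap is the front rounded vowel /y/.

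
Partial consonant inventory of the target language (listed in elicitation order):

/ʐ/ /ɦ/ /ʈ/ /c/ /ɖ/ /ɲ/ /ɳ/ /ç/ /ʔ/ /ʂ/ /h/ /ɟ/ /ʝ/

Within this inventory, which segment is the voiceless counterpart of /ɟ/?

/c/

/ɟ/ is a voiced palatal stop.
The voiceless counterpart is a voiceless palatal stop — in this inventory, /c/.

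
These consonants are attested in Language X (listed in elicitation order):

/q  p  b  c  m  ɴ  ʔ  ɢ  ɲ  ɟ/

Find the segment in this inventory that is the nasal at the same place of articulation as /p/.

/m/

/p/ is a voiceless bilabial stop.
The nasal at the same place is a bilabial nasal — in this inventory, /m/.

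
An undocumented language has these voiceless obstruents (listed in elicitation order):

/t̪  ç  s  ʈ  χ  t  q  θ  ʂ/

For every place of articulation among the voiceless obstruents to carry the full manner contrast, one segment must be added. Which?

place of articulation  stop      fricative
dental            t̪        θ       
alveolar          t         s       
retroflex         ʈ         ʂ       
palatal           —         ç       
uvular            q         χ       
The palatal row has no stop member, so the gap is the palatal stop /c/.

/c/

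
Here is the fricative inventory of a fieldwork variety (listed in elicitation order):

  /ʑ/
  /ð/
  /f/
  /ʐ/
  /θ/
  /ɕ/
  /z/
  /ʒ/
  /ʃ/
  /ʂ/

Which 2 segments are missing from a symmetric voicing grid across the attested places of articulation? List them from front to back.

/v/, /s/

labiodental: voiceless /f/, voiced —.
dental: voiceless /θ/, voiced /ð/.
alveolar: voiceless —, voiced /z/.
postalveolar: voiceless /ʃ/, voiced /ʒ/.
retroflex: voiceless /ʂ/, voiced /ʐ/.
alveolo-palatal: voiceless /ɕ/, voiced /ʑ/.
Gaps, from front to back: labiodental lacks voiced (/v/); alveolar lacks voiceless (/s/).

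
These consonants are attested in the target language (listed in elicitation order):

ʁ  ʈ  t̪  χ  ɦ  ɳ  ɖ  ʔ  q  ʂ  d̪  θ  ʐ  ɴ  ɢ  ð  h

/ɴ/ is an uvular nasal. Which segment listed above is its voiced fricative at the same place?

The voiced fricative at the same place is a voiced uvular fricative — in this inventory, /ʁ/.

/ʁ/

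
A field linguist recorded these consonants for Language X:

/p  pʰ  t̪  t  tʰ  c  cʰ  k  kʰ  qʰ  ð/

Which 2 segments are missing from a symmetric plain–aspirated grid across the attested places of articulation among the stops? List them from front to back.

bilabial: plain /p/, aspirated /pʰ/.
dental: plain /t̪/, aspirated —.
alveolar: plain /t/, aspirated /tʰ/.
palatal: plain /c/, aspirated /cʰ/.
velar: plain /k/, aspirated /kʰ/.
uvular: plain —, aspirated /qʰ/.
Gaps, from front to back: dental lacks aspirated (/t̪ʰ/); uvular lacks plain (/q/).

/t̪ʰ/, /q/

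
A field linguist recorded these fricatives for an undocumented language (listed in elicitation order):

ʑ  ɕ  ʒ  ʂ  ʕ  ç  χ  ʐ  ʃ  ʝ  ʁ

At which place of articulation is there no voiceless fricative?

pharyngeal

place of articulation  voiceless  voiced  
postalveolar      ʃ         ʒ       
retroflex         ʂ         ʐ       
alveolo-palatal   ɕ         ʑ       
palatal           ç         ʝ       
uvular            χ         ʁ       
pharyngeal        —         ʕ       
Every place of articulation has a voiceless member except pharyngeal, where /ħ/ would be expected.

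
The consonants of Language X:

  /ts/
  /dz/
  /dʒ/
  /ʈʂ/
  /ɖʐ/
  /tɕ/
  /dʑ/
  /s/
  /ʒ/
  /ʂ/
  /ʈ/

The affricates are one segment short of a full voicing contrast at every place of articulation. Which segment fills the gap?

Voiceless: /ts/ (alveolar), /ʈʂ/ (retroflex), /tɕ/ (alveolo-palatal).
Voiced: /dz/ (alveolar), /dʒ/ (postalveolar), /ɖʐ/ (retroflex), /dʑ/ (alveolo-palatal).
The postalveolar row has no voiceless member, so the gap is the voiceless postalveolar affricate /tʃ/.

/tʃ/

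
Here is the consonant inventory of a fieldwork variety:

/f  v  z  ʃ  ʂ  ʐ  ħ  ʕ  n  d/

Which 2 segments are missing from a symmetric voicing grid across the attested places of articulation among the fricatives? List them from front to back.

Voiceless: /f/ (labiodental), /ʃ/ (postalveolar), /ʂ/ (retroflex), /ħ/ (pharyngeal).
Voiced: /v/ (labiodental), /z/ (alveolar), /ʐ/ (retroflex), /ʕ/ (pharyngeal).
Gaps, from front to back: alveolar lacks voiceless (/s/); postalveolar lacks voiced (/ʒ/).

/s/, /ʒ/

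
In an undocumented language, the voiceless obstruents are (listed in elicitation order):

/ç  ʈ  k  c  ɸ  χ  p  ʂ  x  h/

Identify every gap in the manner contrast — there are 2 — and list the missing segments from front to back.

/q/, /ʔ/

Stop: /p/ (bilabial), /ʈ/ (retroflex), /c/ (palatal), /k/ (velar).
Fricative: /ɸ/ (bilabial), /ʂ/ (retroflex), /ç/ (palatal), /x/ (velar), /χ/ (uvular), /h/ (glottal).
Gaps, from front to back: uvular lacks stop (/q/); glottal lacks stop (/ʔ/).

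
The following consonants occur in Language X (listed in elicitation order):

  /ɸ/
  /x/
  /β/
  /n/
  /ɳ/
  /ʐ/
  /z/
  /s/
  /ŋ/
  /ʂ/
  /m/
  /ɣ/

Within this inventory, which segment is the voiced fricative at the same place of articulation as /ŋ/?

/ŋ/ is a velar nasal.
The voiced fricative at the same place is a voiced velar fricative — in this inventory, /ɣ/.

/ɣ/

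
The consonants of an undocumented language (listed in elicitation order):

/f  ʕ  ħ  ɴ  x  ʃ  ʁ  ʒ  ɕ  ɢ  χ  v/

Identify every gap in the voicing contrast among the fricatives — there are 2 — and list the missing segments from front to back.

labiodental: voiceless /f/, voiced /v/.
postalveolar: voiceless /ʃ/, voiced /ʒ/.
alveolo-palatal: voiceless /ɕ/, voiced —.
velar: voiceless /x/, voiced —.
uvular: voiceless /χ/, voiced /ʁ/.
pharyngeal: voiceless /ħ/, voiced /ʕ/.
Gaps, from front to back: alveolo-palatal lacks voiced (/ʑ/); velar lacks voiced (/ɣ/).

/ʑ/, /ɣ/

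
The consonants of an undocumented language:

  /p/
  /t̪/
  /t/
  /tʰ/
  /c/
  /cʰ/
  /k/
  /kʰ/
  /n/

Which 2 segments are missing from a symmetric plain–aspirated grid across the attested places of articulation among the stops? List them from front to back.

bilabial: plain /p/, aspirated —.
dental: plain /t̪/, aspirated —.
alveolar: plain /t/, aspirated /tʰ/.
palatal: plain /c/, aspirated /cʰ/.
velar: plain /k/, aspirated /kʰ/.
Gaps, from front to back: bilabial lacks aspirated (/pʰ/); dental lacks aspirated (/t̪ʰ/).

/pʰ/, /t̪ʰ/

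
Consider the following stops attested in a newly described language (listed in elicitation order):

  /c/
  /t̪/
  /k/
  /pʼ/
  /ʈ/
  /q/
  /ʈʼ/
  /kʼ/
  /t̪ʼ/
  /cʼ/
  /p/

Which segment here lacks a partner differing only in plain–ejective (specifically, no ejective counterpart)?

Bilabial: /p/ ~ /pʼ/
Dental: /t̪/ ~ /t̪ʼ/
Retroflex: /ʈ/ ~ /ʈʼ/
Palatal: /c/ ~ /cʼ/
Velar: /k/ ~ /kʼ/
Uvular: only /q/ (plain); no ejective partner.
So /q/ is the unpaired segment.

/q/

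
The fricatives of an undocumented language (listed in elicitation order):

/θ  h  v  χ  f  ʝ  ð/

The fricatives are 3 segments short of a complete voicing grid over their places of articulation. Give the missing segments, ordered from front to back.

Voiceless: /f/ (labiodental), /θ/ (dental), /χ/ (uvular), /h/ (glottal).
Voiced: /v/ (labiodental), /ð/ (dental), /ʝ/ (palatal).
Gaps, from front to back: palatal lacks voiceless (/ç/); uvular lacks voiced (/ʁ/); glottal lacks voiced (/ɦ/).

/ç/, /ʁ/, /ɦ/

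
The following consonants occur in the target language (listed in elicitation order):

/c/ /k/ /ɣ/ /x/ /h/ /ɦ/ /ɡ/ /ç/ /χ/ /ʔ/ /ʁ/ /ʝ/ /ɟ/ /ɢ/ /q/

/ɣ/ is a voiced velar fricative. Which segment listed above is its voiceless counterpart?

/x/

The voiceless counterpart is a voiceless velar fricative — in this inventory, /x/.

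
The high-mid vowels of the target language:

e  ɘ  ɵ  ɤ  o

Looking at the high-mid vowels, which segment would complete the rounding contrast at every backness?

Unrounded: /e/ (front), /ɘ/ (central), /ɤ/ (back).
Rounded: /ɵ/ (central), /o/ (back).
The front row has no rounded member, so the gap is the front rounded vowel /ø/.

/ø/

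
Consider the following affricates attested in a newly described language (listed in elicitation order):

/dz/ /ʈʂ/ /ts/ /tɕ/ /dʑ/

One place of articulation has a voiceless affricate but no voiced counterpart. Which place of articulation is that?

retroflex

alveolar: voiceless /ts/, voiced /dz/.
retroflex: voiceless /ʈʂ/, voiced —.
alveolo-palatal: voiceless /tɕ/, voiced /dʑ/.
Every place of articulation has a voiced member except retroflex, where /ɖʐ/ would be expected.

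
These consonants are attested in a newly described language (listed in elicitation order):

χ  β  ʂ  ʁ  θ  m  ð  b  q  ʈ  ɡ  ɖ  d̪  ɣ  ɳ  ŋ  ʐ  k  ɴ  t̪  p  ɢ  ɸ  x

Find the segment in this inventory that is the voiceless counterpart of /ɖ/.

/ʈ/

/ɖ/ is a voiced retroflex stop.
The voiceless counterpart is a voiceless retroflex stop — in this inventory, /ʈ/.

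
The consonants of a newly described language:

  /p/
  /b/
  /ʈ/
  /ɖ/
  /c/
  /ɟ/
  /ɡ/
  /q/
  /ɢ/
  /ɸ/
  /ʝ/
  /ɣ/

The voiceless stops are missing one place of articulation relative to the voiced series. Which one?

Voiceless: /p/ (bilabial), /ʈ/ (retroflex), /c/ (palatal), /q/ (uvular).
Voiced: /b/ (bilabial), /ɖ/ (retroflex), /ɟ/ (palatal), /ɡ/ (velar), /ɢ/ (uvular).
Every place of articulation has a voiceless member except velar, where /k/ would be expected.

velar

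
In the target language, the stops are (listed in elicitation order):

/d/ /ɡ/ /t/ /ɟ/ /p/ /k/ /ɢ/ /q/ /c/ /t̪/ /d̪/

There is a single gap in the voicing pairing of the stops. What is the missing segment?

place of articulation  voiceless  voiced  
bilabial          p         —       
dental            t̪        d̪      
alveolar          t         d       
palatal           c         ɟ       
velar             k         ɡ       
uvular            q         ɢ       
The bilabial row has no voiced member, so the gap is the voiced bilabial stop /b/.

/b/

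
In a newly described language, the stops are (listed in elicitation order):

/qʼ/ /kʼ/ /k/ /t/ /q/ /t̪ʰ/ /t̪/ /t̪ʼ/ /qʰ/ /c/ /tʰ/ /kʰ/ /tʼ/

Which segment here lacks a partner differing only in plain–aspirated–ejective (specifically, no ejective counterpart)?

Dental: /t̪/ ~ /t̪ʰ/ ~ /t̪ʼ/
Alveolar: /t/ ~ /tʰ/ ~ /tʼ/
Velar: /k/ ~ /kʰ/ ~ /kʼ/
Uvular: /q/ ~ /qʰ/ ~ /qʼ/
Palatal: only /c/ (plain); no ejective partner.
So /c/ is the unpaired segment.

/c/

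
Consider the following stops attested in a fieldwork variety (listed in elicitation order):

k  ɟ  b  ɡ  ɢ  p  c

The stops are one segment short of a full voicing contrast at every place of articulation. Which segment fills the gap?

/q/

place of articulation  voiceless  voiced  
bilabial          p         b       
palatal           c         ɟ       
velar             k         ɡ       
uvular            —         ɢ       
The uvular row has no voiceless member, so the gap is the voiceless uvular stop /q/.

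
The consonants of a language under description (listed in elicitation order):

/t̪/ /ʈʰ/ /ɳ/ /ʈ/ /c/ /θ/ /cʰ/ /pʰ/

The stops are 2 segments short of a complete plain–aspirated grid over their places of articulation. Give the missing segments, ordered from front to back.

place of articulation  plain     aspirated
bilabial          —         pʰ      
dental            t̪        —       
retroflex         ʈ         ʈʰ      
palatal           c         cʰ      
Gaps, from front to back: bilabial lacks plain (/p/); dental lacks aspirated (/t̪ʰ/).

/p/, /t̪ʰ/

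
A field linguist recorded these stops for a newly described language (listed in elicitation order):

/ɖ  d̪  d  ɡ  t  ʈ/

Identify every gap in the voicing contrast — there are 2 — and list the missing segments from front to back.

/t̪/, /k/

dental: voiceless —, voiced /d̪/.
alveolar: voiceless /t/, voiced /d/.
retroflex: voiceless /ʈ/, voiced /ɖ/.
velar: voiceless —, voiced /ɡ/.
Gaps, from front to back: dental lacks voiceless (/t̪/); velar lacks voiceless (/k/).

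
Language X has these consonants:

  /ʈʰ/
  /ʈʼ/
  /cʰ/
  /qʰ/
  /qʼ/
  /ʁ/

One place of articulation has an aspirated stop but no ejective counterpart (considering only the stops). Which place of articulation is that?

Aspirated: /ʈʰ/ (retroflex), /cʰ/ (palatal), /qʰ/ (uvular).
Ejective: /ʈʼ/ (retroflex), /qʼ/ (uvular).
Every place of articulation has an ejective member except palatal, where /cʼ/ would be expected.

palatal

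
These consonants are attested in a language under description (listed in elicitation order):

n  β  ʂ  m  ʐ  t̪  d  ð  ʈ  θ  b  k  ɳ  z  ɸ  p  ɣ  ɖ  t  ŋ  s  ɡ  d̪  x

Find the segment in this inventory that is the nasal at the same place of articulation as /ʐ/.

/ʐ/ is a voiced retroflex fricative.
The nasal at the same place is a retroflex nasal — in this inventory, /ɳ/.

/ɳ/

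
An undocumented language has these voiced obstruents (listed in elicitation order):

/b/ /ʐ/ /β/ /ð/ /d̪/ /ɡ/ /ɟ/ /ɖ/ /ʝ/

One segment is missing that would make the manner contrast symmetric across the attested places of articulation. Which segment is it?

/ɣ/

bilabial: stop /b/, fricative /β/.
dental: stop /d̪/, fricative /ð/.
retroflex: stop /ɖ/, fricative /ʐ/.
palatal: stop /ɟ/, fricative /ʝ/.
velar: stop /ɡ/, fricative —.
The velar row has no fricative member, so the gap is the velar fricative /ɣ/.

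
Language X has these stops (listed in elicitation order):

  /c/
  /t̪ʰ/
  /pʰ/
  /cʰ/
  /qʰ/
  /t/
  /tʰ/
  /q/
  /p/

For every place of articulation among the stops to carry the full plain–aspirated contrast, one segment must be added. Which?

/t̪/

Plain: /p/ (bilabial), /t/ (alveolar), /c/ (palatal), /q/ (uvular).
Aspirated: /pʰ/ (bilabial), /t̪ʰ/ (dental), /tʰ/ (alveolar), /cʰ/ (palatal), /qʰ/ (uvular).
The dental row has no plain member, so the gap is the plain dental stop /t̪/.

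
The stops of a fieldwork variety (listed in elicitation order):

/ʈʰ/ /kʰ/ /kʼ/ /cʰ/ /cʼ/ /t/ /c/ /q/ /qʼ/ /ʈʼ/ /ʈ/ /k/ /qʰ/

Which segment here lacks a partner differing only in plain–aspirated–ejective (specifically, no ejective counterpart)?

/t/

Retroflex: /ʈ/ ~ /ʈʰ/ ~ /ʈʼ/
Palatal: /c/ ~ /cʰ/ ~ /cʼ/
Velar: /k/ ~ /kʰ/ ~ /kʼ/
Uvular: /q/ ~ /qʰ/ ~ /qʼ/
Alveolar: only /t/ (plain); no ejective partner.
So /t/ is the unpaired segment.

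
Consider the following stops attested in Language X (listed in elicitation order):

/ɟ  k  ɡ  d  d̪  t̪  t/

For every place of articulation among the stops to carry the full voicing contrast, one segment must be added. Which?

/c/

dental: voiceless /t̪/, voiced /d̪/.
alveolar: voiceless /t/, voiced /d/.
palatal: voiceless —, voiced /ɟ/.
velar: voiceless /k/, voiced /ɡ/.
The palatal row has no voiceless member, so the gap is the voiceless palatal stop /c/.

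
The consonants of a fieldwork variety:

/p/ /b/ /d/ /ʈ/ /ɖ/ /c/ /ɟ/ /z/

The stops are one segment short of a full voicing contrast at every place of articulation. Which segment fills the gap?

/t/

place of articulation  voiceless  voiced  
bilabial          p         b       
alveolar          —         d       
retroflex         ʈ         ɖ       
palatal           c         ɟ       
The alveolar row has no voiceless member, so the gap is the voiceless alveolar stop /t/.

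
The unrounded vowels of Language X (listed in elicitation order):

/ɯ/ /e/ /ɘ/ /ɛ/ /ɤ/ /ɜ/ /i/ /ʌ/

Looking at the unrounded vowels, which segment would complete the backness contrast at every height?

Front: /i/ (high), /e/ (high-mid), /ɛ/ (low-mid).
Central: /ɘ/ (high-mid), /ɜ/ (low-mid).
Back: /ɯ/ (high), /ɤ/ (high-mid), /ʌ/ (low-mid).
The high row has no central member, so the gap is the high central unrounded vowel /ɨ/.

/ɨ/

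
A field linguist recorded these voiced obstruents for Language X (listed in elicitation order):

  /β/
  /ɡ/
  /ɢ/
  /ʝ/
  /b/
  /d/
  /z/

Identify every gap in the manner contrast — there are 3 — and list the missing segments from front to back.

Stop: /b/ (bilabial), /d/ (alveolar), /ɡ/ (velar), /ɢ/ (uvular).
Fricative: /β/ (bilabial), /z/ (alveolar), /ʝ/ (palatal).
Gaps, from front to back: palatal lacks stop (/ɟ/); velar lacks fricative (/ɣ/); uvular lacks fricative (/ʁ/).

/ɟ/, /ɣ/, /ʁ/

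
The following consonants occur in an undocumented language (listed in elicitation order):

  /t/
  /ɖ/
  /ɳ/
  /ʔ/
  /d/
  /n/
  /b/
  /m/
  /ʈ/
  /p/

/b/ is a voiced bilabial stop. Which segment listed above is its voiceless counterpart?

/p/

The voiceless counterpart is a voiceless bilabial stop — in this inventory, /p/.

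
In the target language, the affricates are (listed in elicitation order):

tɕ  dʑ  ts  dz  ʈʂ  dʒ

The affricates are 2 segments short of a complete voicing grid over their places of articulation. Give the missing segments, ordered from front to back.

/tʃ/, /ɖʐ/

alveolar: voiceless /ts/, voiced /dz/.
postalveolar: voiceless —, voiced /dʒ/.
retroflex: voiceless /ʈʂ/, voiced —.
alveolo-palatal: voiceless /tɕ/, voiced /dʑ/.
Gaps, from front to back: postalveolar lacks voiceless (/tʃ/); retroflex lacks voiced (/ɖʐ/).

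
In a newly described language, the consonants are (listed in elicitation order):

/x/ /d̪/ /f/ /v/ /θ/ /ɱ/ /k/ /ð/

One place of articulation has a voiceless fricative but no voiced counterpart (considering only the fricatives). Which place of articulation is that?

place of articulation  voiceless  voiced  
labiodental       f         v       
dental            θ         ð       
velar             x         —       
Every place of articulation has a voiced member except velar, where /ɣ/ would be expected.

velar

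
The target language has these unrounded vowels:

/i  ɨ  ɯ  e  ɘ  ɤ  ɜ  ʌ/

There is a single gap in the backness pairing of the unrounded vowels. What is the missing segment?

/ɛ/

Front: /i/ (high), /e/ (high-mid).
Central: /ɨ/ (high), /ɘ/ (high-mid), /ɜ/ (low-mid).
Back: /ɯ/ (high), /ɤ/ (high-mid), /ʌ/ (low-mid).
The low-mid row has no front member, so the gap is the low-mid front unrounded vowel /ɛ/.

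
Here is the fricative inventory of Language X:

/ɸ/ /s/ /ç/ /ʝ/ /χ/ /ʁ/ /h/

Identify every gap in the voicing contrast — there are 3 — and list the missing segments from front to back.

place of articulation  voiceless  voiced  
bilabial          ɸ         —       
alveolar          s         —       
palatal           ç         ʝ       
uvular            χ         ʁ       
glottal           h         —       
Gaps, from front to back: bilabial lacks voiced (/β/); alveolar lacks voiced (/z/); glottal lacks voiced (/ɦ/).

/β/, /z/, /ɦ/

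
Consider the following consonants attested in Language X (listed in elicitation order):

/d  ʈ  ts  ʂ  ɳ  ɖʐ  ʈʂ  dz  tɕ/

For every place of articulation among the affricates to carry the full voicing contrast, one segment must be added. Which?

place of articulation  voiceless  voiced  
alveolar          ts        dz      
retroflex         ʈʂ        ɖʐ      
alveolo-palatal   tɕ        —       
The alveolo-palatal row has no voiced member, so the gap is the voiced alveolo-palatal affricate /dʑ/.

/dʑ/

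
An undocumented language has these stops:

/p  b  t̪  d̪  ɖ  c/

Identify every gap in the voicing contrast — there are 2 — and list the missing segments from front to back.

place of articulation  voiceless  voiced  
bilabial          p         b       
dental            t̪        d̪      
retroflex         —         ɖ       
palatal           c         —       
Gaps, from front to back: retroflex lacks voiceless (/ʈ/); palatal lacks voiced (/ɟ/).

/ʈ/, /ɟ/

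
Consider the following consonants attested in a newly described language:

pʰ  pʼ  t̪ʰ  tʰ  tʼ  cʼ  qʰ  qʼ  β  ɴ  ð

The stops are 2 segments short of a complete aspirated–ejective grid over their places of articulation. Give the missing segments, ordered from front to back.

/t̪ʼ/, /cʰ/

Aspirated: /pʰ/ (bilabial), /t̪ʰ/ (dental), /tʰ/ (alveolar), /qʰ/ (uvular).
Ejective: /pʼ/ (bilabial), /tʼ/ (alveolar), /cʼ/ (palatal), /qʼ/ (uvular).
Gaps, from front to back: dental lacks ejective (/t̪ʼ/); palatal lacks aspirated (/cʰ/).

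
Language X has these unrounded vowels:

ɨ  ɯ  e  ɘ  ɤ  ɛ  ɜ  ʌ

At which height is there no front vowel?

height            front     central   back    
high              —         ɨ         ɯ       
high-mid          e         ɘ         ɤ       
low-mid           ɛ         ɜ         ʌ       
Every height has a front member except high, where /i/ would be expected.

high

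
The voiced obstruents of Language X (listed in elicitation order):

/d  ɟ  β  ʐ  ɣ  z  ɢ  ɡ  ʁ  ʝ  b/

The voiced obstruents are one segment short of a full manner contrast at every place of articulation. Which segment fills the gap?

/ɖ/

Stop: /b/ (bilabial), /d/ (alveolar), /ɟ/ (palatal), /ɡ/ (velar), /ɢ/ (uvular).
Fricative: /β/ (bilabial), /z/ (alveolar), /ʐ/ (retroflex), /ʝ/ (palatal), /ɣ/ (velar), /ʁ/ (uvular).
The retroflex row has no stop member, so the gap is the retroflex stop /ɖ/.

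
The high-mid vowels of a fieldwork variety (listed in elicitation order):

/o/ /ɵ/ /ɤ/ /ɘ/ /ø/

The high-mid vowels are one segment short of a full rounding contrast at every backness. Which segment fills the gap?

Unrounded: /ɘ/ (central), /ɤ/ (back).
Rounded: /ø/ (front), /ɵ/ (central), /o/ (back).
The front row has no unrounded member, so the gap is the front unrounded vowel /e/.

/e/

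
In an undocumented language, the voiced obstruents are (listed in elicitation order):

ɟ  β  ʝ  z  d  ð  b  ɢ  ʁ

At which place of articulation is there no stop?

dental

place of articulation  stop      fricative
bilabial          b         β       
dental            —         ð       
alveolar          d         z       
palatal           ɟ         ʝ       
uvular            ɢ         ʁ       
Every place of articulation has a stop member except dental, where /d̪/ would be expected.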